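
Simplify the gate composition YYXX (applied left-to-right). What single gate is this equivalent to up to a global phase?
I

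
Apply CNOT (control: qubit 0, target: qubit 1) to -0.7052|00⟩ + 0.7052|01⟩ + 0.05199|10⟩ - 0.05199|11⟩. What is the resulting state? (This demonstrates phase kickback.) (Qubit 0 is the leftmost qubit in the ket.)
-0.7052|00⟩ + 0.7052|01⟩ - 0.05199|10⟩ + 0.05199|11⟩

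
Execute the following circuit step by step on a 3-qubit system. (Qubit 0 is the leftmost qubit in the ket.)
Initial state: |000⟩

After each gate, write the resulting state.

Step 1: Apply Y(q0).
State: i|100⟩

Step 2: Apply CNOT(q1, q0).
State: i|100⟩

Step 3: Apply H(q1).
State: (1/√2)i|100⟩ + (1/√2)i|110⟩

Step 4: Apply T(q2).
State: (1/√2)i|100⟩ + (1/√2)i|110⟩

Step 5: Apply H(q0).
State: (1/2)i|000⟩ + (1/2)i|010⟩ - (1/2)i|100⟩ - (1/2)i|110⟩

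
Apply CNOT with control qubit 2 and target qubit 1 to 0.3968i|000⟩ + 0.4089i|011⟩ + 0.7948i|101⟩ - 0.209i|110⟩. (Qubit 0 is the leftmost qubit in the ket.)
0.3968i|000⟩ + 0.4089i|001⟩ - 0.209i|110⟩ + 0.7948i|111⟩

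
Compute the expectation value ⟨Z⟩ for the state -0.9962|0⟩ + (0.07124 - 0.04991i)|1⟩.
0.9848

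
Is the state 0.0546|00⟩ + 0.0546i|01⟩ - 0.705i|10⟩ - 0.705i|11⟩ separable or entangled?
Entangled

Writing the state as a|00⟩ + b|01⟩ + c|10⟩ + d|11⟩, it is a product state iff ad − bc = 0.
Here (a, b, c, d) = (0.0546, 0.0546i, -0.705i, -0.705i): ad − bc = (0.0546)(-0.705i) − (0.0546i)(-0.705i) = (-0.03849 - 0.03849i) ≠ 0, so the state is entangled.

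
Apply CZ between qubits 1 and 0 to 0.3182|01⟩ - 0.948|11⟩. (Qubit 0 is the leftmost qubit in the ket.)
0.3182|01⟩ + 0.948|11⟩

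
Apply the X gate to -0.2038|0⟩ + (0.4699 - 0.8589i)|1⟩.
(0.4699 - 0.8589i)|0⟩ - 0.2038|1⟩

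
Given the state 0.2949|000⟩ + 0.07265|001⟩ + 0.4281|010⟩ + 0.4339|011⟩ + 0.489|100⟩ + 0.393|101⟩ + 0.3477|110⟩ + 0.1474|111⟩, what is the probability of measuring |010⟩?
0.1833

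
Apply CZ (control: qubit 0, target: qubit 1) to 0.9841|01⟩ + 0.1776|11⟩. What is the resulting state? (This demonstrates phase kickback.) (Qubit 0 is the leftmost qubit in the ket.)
0.9841|01⟩ - 0.1776|11⟩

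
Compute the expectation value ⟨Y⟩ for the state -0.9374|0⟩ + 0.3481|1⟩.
0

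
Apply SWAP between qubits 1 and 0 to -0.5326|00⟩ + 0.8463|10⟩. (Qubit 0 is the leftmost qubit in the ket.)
-0.5326|00⟩ + 0.8463|01⟩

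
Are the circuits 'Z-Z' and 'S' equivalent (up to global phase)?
No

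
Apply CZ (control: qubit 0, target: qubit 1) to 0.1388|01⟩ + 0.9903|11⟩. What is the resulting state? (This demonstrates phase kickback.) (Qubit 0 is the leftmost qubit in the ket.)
0.1388|01⟩ - 0.9903|11⟩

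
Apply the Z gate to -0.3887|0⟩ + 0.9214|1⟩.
-0.3887|0⟩ - 0.9214|1⟩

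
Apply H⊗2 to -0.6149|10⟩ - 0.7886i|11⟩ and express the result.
(-0.3075 - 0.3943i)|00⟩ + (-0.3075 + 0.3943i)|01⟩ + (0.3075 + 0.3943i)|10⟩ + (0.3075 - 0.3943i)|11⟩

H⊗2 gives amp(|y⟩) = (1/2) Σ_x (−1)^(x·y) amp(|x⟩), where x·y is the number of positions in which both x and y have a 1.
|00⟩: (-0.6149 - 0.7886i)/2 = (-0.3075 - 0.3943i)
|01⟩: (-0.6149 + 0.7886i)/2 = (-0.3075 + 0.3943i)
|10⟩: (0.6149 + 0.7886i)/2 = (0.3075 + 0.3943i)
|11⟩: (0.6149 - 0.7886i)/2 = (0.3075 - 0.3943i)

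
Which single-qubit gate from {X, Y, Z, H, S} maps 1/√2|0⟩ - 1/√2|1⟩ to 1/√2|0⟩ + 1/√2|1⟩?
Z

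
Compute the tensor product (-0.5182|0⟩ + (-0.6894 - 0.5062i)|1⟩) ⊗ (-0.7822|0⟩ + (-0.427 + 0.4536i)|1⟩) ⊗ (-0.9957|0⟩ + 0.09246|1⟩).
-0.4036|000⟩ + 0.03748|001⟩ + (-0.2203 + 0.234i)|010⟩ + (0.02046 - 0.02173i)|011⟩ + (-0.5369 - 0.3942i)|100⟩ + (0.04986 + 0.03661i)|101⟩ + (-0.5217 + 0.09615i)|110⟩ + (0.04845 - 0.008928i)|111⟩

amp(|b₁b₂…⟩) = product of the factor amplitudes for bits b₁, b₂, …; only kets whose every factor amplitude is nonzero survive.
|000⟩: (-0.5182)(-0.7822)(-0.9957) = -0.4036
|001⟩: (-0.5182)(-0.7822)(0.09246) = 0.03748
|010⟩: (-0.5182)(-0.427 + 0.4536i)(-0.9957) = (-0.2203 + 0.234i)
|011⟩: (-0.5182)(-0.427 + 0.4536i)(0.09246) = (0.02046 - 0.02173i)
|100⟩: (-0.6894 - 0.5062i)(-0.7822)(-0.9957) = (-0.5369 - 0.3942i)
|101⟩: (-0.6894 - 0.5062i)(-0.7822)(0.09246) = (0.04986 + 0.03661i)
|110⟩: (-0.6894 - 0.5062i)(-0.427 + 0.4536i)(-0.9957) = (-0.5217 + 0.09615i)
|111⟩: (-0.6894 - 0.5062i)(-0.427 + 0.4536i)(0.09246) = (0.04845 - 0.008928i)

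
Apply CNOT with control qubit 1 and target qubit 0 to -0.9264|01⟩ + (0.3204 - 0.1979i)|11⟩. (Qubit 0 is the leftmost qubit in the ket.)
(0.3204 - 0.1979i)|01⟩ - 0.9264|11⟩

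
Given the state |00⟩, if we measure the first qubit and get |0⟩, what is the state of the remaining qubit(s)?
|0⟩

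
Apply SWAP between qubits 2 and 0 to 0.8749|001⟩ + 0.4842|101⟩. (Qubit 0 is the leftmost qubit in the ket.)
0.8749|100⟩ + 0.4842|101⟩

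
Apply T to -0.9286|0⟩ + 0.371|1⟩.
-0.9286|0⟩ + (0.2623 + 0.2623i)|1⟩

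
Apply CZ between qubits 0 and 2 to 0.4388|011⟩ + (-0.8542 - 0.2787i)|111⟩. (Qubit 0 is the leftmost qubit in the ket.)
0.4388|011⟩ + (0.8542 + 0.2787i)|111⟩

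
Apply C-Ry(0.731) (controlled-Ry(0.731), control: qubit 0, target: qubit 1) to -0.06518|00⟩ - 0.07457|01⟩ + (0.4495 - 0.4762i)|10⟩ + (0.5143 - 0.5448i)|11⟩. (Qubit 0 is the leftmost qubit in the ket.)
-0.06518|00⟩ - 0.07457|01⟩ + (0.236 - 0.25i)|10⟩ + (0.641 - 0.679i)|11⟩

C-Ry(0.731) leaves the control-|0⟩ kets |00⟩, |01⟩ unchanged and applies Ry(0.731) to qubit 1 on the control-|1⟩ pair (|10⟩, |11⟩).
Ry(0.731) = [[cos(θ/2), −sin(θ/2)], [sin(θ/2), cos(θ/2)]]; θ = 0.731, cos(θ/2) ≈ 0.933945, sin(θ/2) ≈ 0.357416.
With a = amp(|10⟩) = (0.4495 - 0.4762i) and b = amp(|11⟩) = (0.5143 - 0.5448i):
new amp(|10⟩) = (0.933945)·a + (-0.357416)·b = (0.236 - 0.25i)
new amp(|11⟩) = (0.357416)·a + (0.933945)·b = (0.641 - 0.679i)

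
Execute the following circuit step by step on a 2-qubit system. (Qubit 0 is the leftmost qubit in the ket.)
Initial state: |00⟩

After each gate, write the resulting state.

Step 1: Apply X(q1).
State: |01⟩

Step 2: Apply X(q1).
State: |00⟩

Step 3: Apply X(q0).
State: |10⟩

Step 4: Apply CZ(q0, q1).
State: |10⟩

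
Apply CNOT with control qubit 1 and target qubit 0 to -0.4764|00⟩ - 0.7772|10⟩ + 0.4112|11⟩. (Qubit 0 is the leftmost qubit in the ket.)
-0.4764|00⟩ + 0.4112|01⟩ - 0.7772|10⟩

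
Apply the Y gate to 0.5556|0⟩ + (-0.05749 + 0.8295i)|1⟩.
(0.8295 + 0.05749i)|0⟩ + 0.5556i|1⟩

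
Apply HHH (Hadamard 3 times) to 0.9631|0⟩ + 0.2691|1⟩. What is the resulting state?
0.8713|0⟩ + 0.4907|1⟩

H² = I, so H^3 = H: a single Hadamard. With (a, b) = (0.9631, 0.2691), H gives ((a + b)/√2, (a − b)/√2) = (0.8713, 0.4907).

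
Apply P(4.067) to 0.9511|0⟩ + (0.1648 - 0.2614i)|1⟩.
0.9511|0⟩ + (-0.308 + 0.02558i)|1⟩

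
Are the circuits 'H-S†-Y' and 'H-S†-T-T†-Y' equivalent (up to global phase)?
Yes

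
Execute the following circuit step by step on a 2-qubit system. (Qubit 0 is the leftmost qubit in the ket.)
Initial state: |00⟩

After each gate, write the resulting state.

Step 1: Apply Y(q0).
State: i|10⟩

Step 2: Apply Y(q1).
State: -|11⟩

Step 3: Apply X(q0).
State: -|01⟩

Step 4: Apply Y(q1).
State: i|00⟩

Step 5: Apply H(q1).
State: (1/√2)i|00⟩ + (1/√2)i|01⟩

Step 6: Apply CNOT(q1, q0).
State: (1/√2)i|00⟩ + (1/√2)i|11⟩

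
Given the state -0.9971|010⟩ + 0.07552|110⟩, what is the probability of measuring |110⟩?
0.005703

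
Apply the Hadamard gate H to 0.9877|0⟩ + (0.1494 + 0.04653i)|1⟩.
(0.8041 + 0.0329i)|0⟩ + (0.5928 - 0.0329i)|1⟩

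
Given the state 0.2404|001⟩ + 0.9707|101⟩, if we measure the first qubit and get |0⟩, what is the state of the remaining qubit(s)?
|01⟩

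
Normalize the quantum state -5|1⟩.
-|1⟩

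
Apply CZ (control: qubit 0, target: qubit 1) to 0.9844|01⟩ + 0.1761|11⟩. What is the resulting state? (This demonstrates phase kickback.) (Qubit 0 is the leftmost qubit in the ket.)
0.9844|01⟩ - 0.1761|11⟩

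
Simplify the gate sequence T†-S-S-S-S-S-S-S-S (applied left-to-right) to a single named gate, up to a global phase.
T†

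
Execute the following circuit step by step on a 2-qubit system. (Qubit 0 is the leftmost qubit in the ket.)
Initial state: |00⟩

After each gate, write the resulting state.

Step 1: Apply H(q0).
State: 1/√2|00⟩ + 1/√2|10⟩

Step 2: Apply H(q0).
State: |00⟩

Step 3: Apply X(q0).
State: |10⟩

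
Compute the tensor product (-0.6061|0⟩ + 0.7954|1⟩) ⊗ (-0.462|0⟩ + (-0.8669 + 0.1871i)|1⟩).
0.28|00⟩ + (0.5254 - 0.1134i)|01⟩ - 0.3675|10⟩ + (-0.6895 + 0.1488i)|11⟩

amp(|b₁b₂…⟩) = product of the factor amplitudes for bits b₁, b₂, …; only kets whose every factor amplitude is nonzero survive.
|00⟩: (-0.6061)(-0.462) = 0.28
|01⟩: (-0.6061)(-0.8669 + 0.1871i) = (0.5254 - 0.1134i)
|10⟩: (0.7954)(-0.462) = -0.3675
|11⟩: (0.7954)(-0.8669 + 0.1871i) = (-0.6895 + 0.1488i)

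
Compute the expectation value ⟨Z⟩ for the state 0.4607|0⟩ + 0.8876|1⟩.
-0.5756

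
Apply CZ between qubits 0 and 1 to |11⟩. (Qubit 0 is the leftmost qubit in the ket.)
-|11⟩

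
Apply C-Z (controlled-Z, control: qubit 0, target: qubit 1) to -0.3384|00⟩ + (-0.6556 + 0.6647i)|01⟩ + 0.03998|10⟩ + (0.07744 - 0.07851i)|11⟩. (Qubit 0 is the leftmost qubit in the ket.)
-0.3384|00⟩ + (-0.6556 + 0.6647i)|01⟩ + 0.03998|10⟩ + (-0.07744 + 0.07851i)|11⟩

C-Z leaves the control-|0⟩ kets |00⟩, |01⟩ unchanged and applies Z to qubit 1 on the control-|1⟩ pair (|10⟩, |11⟩).
Z = [[1, 0], [0, -1]].
With a = amp(|10⟩) = 0.03998 and b = amp(|11⟩) = (0.07744 - 0.07851i):
new amp(|10⟩) = (1)·a = 0.03998
new amp(|11⟩) = (-1)·b = (-0.07744 + 0.07851i)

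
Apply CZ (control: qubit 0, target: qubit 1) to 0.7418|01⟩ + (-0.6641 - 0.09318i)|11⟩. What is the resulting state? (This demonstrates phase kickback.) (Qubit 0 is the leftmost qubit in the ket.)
0.7418|01⟩ + (0.6641 + 0.09318i)|11⟩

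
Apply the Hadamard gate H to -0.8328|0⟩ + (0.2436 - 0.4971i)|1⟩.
(-0.4166 - 0.3515i)|0⟩ + (-0.7611 + 0.3515i)|1⟩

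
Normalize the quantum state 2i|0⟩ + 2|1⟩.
(1/√2)i|0⟩ + 1/√2|1⟩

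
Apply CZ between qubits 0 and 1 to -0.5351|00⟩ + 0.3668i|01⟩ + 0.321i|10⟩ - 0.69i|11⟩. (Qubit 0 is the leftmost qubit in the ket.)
-0.5351|00⟩ + 0.3668i|01⟩ + 0.321i|10⟩ + 0.69i|11⟩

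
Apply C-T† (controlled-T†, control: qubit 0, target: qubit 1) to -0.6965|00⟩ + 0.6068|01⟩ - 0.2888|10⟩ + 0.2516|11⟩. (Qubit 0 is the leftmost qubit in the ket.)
-0.6965|00⟩ + 0.6068|01⟩ - 0.2888|10⟩ + (0.1779 - 0.1779i)|11⟩

C-T† leaves the control-|0⟩ kets |00⟩, |01⟩ unchanged and applies T† to qubit 1 on the control-|1⟩ pair (|10⟩, |11⟩).
T† = [[1, 0], [0, (1/√2 - (1/√2)i)]].
With a = amp(|10⟩) = -0.2888 and b = amp(|11⟩) = 0.2516:
new amp(|10⟩) = (1)·a = -0.2888
new amp(|11⟩) = (1/√2 - (1/√2)i)·b = (0.1779 - 0.1779i)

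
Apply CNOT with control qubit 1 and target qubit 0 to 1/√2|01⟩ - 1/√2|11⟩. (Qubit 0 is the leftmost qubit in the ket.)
-1/√2|01⟩ + 1/√2|11⟩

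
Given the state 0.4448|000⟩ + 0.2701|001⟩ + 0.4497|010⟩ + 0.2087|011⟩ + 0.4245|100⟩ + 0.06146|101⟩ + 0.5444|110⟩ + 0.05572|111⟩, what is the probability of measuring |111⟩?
0.003105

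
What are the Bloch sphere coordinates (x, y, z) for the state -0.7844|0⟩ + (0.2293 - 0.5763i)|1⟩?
(-0.3597, 0.9041, 0.2306)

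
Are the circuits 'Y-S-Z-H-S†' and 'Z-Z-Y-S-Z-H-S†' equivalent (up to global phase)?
Yes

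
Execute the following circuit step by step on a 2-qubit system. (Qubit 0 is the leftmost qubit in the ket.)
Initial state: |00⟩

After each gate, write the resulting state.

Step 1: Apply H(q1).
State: 1/√2|00⟩ + 1/√2|01⟩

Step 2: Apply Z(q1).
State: 1/√2|00⟩ - 1/√2|01⟩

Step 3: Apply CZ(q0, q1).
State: 1/√2|00⟩ - 1/√2|01⟩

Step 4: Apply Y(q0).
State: (1/√2)i|10⟩ - (1/√2)i|11⟩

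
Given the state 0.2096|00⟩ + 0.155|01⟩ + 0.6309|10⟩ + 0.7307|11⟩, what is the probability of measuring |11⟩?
0.5339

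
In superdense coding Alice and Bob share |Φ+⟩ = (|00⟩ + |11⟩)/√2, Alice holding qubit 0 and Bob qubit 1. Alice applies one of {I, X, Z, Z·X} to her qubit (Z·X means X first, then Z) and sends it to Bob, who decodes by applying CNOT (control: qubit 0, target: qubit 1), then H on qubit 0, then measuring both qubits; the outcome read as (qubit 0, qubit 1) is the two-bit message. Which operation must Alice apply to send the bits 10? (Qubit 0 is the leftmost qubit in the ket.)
Z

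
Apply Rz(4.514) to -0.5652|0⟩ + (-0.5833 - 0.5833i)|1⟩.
(0.3581 + 0.4373i)|0⟩ + (0.8209 - 0.08169i)|1⟩

Rz(4.514) = [[e^(−iθ/2), 0], [0, e^(iθ/2)]] with e^(±iθ/2) = cos(θ/2) ± i·sin(θ/2); θ = 4.514, cos(θ/2) ≈ -0.633605, sin(θ/2) ≈ 0.773657.
With a = amp(|0⟩) = -0.5652 and b = amp(|1⟩) = (-0.5833 - 0.5833i):
new amp(|0⟩) = (-0.633605 - 0.773657i)·a = (0.3581 + 0.4373i)
new amp(|1⟩) = (-0.633605 + 0.773657i)·b = (0.8209 - 0.08169i)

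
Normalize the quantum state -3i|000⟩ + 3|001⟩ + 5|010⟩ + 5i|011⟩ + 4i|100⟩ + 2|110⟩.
-0.3198i|000⟩ + 0.3198|001⟩ + 0.533|010⟩ + 0.533i|011⟩ + 0.4264i|100⟩ + 0.2132|110⟩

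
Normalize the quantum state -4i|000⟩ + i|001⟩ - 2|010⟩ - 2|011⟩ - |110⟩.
-0.7845i|000⟩ + 0.1961i|001⟩ - 0.3922|010⟩ - 0.3922|011⟩ - 0.1961|110⟩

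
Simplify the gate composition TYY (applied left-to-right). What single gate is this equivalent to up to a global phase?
T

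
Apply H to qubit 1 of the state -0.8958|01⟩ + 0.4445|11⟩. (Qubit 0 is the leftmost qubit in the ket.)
-0.6334|00⟩ + 0.6334|01⟩ + 0.3143|10⟩ - 0.3143|11⟩

H on qubit 1 mixes each pair of kets that differ only in qubit 1: amplitudes (a, b) of (|…0…⟩, |…1…⟩) become ((a + b)/√2, (a − b)/√2). Kets absent from the input have amplitude 0.
(|00⟩, |01⟩): (a, b) = (0, -0.8958) → (-0.6334, 0.6334)
(|10⟩, |11⟩): (a, b) = (0, 0.4445) → (0.3143, -0.3143)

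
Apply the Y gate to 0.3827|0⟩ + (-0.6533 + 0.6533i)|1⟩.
(0.6533 + 0.6533i)|0⟩ + 0.3827i|1⟩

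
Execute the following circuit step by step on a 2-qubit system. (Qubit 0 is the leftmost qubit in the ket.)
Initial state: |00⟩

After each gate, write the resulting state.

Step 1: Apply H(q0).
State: 1/√2|00⟩ + 1/√2|10⟩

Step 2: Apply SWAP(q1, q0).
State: 1/√2|00⟩ + 1/√2|01⟩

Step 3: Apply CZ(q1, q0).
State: 1/√2|00⟩ + 1/√2|01⟩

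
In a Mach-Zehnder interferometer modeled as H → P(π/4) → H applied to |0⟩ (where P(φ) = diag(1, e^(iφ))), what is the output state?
(0.8536 + (1/√8)i)|0⟩ + (0.1464 - (1/√8)i)|1⟩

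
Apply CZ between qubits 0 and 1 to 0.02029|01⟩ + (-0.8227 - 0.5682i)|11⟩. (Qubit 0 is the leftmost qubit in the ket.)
0.02029|01⟩ + (0.8227 + 0.5682i)|11⟩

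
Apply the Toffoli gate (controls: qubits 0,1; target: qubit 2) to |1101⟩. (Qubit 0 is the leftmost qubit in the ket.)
|1111⟩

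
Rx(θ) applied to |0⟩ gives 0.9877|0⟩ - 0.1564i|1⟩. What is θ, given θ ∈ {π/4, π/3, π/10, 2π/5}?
π/10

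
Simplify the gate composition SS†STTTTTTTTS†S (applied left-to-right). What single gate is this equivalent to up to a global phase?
S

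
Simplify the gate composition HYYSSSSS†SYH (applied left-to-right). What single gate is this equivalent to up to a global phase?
Y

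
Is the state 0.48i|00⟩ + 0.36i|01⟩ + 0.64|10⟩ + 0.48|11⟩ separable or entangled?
Separable

Writing the state as a|00⟩ + b|01⟩ + c|10⟩ + d|11⟩, it is a product state iff ad − bc = 0.
Here (a, b, c, d) = (0.48i, 0.36i, 0.64, 0.48): ad − bc = (0.48i)(0.48) − (0.36i)(0.64) = 0, so the state is separable.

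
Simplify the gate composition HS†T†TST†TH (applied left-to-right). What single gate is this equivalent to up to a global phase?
I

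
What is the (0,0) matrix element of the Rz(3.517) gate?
(-0.1866 - 0.9824i)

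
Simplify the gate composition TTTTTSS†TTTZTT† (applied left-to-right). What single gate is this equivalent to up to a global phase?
Z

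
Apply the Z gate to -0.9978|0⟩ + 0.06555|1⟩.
-0.9978|0⟩ - 0.06555|1⟩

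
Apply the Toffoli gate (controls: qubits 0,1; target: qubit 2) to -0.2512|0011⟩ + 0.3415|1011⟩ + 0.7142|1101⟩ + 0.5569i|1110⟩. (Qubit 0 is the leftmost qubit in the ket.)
-0.2512|0011⟩ + 0.3415|1011⟩ + 0.5569i|1100⟩ + 0.7142|1111⟩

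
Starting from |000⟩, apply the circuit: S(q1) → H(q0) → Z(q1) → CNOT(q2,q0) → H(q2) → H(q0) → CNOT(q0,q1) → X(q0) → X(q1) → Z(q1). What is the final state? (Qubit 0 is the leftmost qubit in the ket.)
-1/√2|110⟩ - 1/√2|111⟩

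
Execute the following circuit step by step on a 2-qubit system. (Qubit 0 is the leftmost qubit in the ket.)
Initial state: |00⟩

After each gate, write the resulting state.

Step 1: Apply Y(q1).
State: i|01⟩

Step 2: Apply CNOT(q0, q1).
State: i|01⟩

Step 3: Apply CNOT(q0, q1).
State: i|01⟩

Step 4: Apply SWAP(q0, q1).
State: i|10⟩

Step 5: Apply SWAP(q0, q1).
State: i|01⟩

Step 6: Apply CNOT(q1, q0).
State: i|11⟩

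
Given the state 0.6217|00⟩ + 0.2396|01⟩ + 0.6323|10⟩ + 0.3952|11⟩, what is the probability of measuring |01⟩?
0.05741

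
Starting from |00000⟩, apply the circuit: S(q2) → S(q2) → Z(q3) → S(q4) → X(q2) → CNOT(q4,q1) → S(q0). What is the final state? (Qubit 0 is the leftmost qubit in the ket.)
|00100⟩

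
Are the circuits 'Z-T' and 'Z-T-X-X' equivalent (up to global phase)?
Yes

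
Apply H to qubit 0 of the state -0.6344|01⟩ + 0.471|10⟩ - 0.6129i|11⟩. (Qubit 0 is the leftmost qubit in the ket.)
0.333|00⟩ + (-0.4486 - 0.4334i)|01⟩ - 0.333|10⟩ + (-0.4486 + 0.4334i)|11⟩

H on qubit 0 mixes each pair of kets that differ only in qubit 0: amplitudes (a, b) of (|…0…⟩, |…1…⟩) become ((a + b)/√2, (a − b)/√2). Kets absent from the input have amplitude 0.
(|00⟩, |10⟩): (a, b) = (0, 0.471) → (0.333, -0.333)
(|01⟩, |11⟩): (a, b) = (-0.6344, -0.6129i) → ((-0.4486 - 0.4334i), (-0.4486 + 0.4334i))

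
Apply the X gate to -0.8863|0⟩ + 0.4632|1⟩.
0.4632|0⟩ - 0.8863|1⟩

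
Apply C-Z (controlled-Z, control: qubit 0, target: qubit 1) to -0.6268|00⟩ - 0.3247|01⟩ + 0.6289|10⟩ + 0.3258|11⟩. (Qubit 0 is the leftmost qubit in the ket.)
-0.6268|00⟩ - 0.3247|01⟩ + 0.6289|10⟩ - 0.3258|11⟩

C-Z leaves the control-|0⟩ kets |00⟩, |01⟩ unchanged and applies Z to qubit 1 on the control-|1⟩ pair (|10⟩, |11⟩).
Z = [[1, 0], [0, -1]].
With a = amp(|10⟩) = 0.6289 and b = amp(|11⟩) = 0.3258:
new amp(|10⟩) = (1)·a = 0.6289
new amp(|11⟩) = (-1)·b = -0.3258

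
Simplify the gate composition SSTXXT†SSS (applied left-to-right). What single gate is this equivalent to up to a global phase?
S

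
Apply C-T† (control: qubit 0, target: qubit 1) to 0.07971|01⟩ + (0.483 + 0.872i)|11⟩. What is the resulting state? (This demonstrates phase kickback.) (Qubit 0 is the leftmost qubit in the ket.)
0.07971|01⟩ + (0.9581 + 0.2751i)|11⟩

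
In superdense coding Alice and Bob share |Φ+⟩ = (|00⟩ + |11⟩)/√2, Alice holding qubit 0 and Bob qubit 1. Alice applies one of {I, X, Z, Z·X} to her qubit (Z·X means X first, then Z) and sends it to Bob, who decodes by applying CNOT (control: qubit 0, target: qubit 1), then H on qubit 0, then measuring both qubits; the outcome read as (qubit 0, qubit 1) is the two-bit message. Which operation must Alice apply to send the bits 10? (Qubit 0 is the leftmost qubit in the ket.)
Z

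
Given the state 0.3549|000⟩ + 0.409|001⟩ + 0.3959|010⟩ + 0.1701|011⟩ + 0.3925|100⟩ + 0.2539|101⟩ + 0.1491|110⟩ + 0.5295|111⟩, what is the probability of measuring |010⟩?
0.1567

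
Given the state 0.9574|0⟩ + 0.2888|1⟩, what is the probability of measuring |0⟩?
0.9166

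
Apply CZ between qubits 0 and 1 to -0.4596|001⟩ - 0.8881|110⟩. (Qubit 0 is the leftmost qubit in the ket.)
-0.4596|001⟩ + 0.8881|110⟩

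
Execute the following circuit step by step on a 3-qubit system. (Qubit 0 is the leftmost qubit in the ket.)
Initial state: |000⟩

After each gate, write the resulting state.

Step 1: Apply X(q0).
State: |100⟩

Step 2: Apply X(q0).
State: |000⟩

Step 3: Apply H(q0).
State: 1/√2|000⟩ + 1/√2|100⟩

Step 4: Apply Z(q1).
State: 1/√2|000⟩ + 1/√2|100⟩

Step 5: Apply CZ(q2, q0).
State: 1/√2|000⟩ + 1/√2|100⟩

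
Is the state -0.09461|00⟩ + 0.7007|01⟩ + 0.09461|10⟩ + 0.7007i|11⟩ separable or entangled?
Entangled

Writing the state as a|00⟩ + b|01⟩ + c|10⟩ + d|11⟩, it is a product state iff ad − bc = 0.
Here (a, b, c, d) = (-0.09461, 0.7007, 0.09461, 0.7007i): ad − bc = (-0.09461)(0.7007i) − (0.7007)(0.09461) = (-0.06629 - 0.06629i) ≠ 0, so the state is entangled.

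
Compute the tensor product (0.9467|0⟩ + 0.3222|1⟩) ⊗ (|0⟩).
0.9467|00⟩ + 0.3222|10⟩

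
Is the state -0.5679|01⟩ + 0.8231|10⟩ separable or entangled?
Entangled

Writing the state as a|00⟩ + b|01⟩ + c|10⟩ + d|11⟩, it is a product state iff ad − bc = 0.
Here (a, b, c, d) = (0, -0.5679, 0.8231, 0): ad − bc = (0)(0) − (-0.5679)(0.8231) = 0.4674 ≠ 0, so the state is entangled.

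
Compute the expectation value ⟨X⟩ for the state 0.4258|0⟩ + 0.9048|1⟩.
0.7705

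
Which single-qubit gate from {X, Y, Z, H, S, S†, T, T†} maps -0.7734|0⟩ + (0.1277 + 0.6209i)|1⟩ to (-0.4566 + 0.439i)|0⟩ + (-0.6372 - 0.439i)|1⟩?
H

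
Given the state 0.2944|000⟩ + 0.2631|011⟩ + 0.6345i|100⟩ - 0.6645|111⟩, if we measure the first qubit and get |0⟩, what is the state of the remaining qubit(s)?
0.7456|00⟩ + 0.6664|11⟩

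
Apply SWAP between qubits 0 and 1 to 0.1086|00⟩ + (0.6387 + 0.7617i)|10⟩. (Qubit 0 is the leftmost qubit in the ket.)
0.1086|00⟩ + (0.6387 + 0.7617i)|01⟩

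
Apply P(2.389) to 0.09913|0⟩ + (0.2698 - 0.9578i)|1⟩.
0.09913|0⟩ + (0.4578 + 0.8835i)|1⟩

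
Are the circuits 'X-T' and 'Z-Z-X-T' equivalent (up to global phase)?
Yes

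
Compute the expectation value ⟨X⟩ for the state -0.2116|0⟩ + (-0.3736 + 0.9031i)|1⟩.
0.1581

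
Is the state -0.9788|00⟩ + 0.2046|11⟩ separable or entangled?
Entangled

Writing the state as a|00⟩ + b|01⟩ + c|10⟩ + d|11⟩, it is a product state iff ad − bc = 0.
Here (a, b, c, d) = (-0.9788, 0, 0, 0.2046): ad − bc = (-0.9788)(0.2046) − (0)(0) = -0.2003 ≠ 0, so the state is entangled.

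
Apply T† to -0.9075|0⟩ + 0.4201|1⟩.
-0.9075|0⟩ + (0.2971 - 0.2971i)|1⟩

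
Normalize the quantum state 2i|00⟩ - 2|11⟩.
(1/√2)i|00⟩ - 1/√2|11⟩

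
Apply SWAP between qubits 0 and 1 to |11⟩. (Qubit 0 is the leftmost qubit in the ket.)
|11⟩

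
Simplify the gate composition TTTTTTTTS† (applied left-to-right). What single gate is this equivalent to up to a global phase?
S†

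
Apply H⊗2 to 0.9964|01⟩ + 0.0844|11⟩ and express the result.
0.5404|00⟩ - 0.5404|01⟩ + 0.456|10⟩ - 0.456|11⟩

H⊗2 gives amp(|y⟩) = (1/2) Σ_x (−1)^(x·y) amp(|x⟩), where x·y is the number of positions in which both x and y have a 1.
|00⟩: (0.9964 + 0.0844)/2 = 0.5404
|01⟩: (-0.9964 - 0.0844)/2 = -0.5404
|10⟩: (0.9964 - 0.0844)/2 = 0.456
|11⟩: (-0.9964 + 0.0844)/2 = -0.456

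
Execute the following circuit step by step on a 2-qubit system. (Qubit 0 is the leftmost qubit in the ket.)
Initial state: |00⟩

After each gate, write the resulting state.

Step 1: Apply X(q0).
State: |10⟩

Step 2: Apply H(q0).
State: 1/√2|00⟩ - 1/√2|10⟩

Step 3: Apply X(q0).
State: -1/√2|00⟩ + 1/√2|10⟩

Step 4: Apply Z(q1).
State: -1/√2|00⟩ + 1/√2|10⟩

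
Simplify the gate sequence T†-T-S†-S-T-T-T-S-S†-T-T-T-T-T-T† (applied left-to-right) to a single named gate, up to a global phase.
T†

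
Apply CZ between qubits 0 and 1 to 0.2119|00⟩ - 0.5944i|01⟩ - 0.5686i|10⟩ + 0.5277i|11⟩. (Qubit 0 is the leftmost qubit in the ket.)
0.2119|00⟩ - 0.5944i|01⟩ - 0.5686i|10⟩ - 0.5277i|11⟩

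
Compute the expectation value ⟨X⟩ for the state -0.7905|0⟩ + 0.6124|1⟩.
-0.9682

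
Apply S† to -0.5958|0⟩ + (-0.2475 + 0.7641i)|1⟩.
-0.5958|0⟩ + (0.7641 + 0.2475i)|1⟩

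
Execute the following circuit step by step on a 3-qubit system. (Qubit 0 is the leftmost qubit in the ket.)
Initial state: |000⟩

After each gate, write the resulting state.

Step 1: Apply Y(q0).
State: i|100⟩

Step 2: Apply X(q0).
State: i|000⟩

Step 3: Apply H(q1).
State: (1/√2)i|000⟩ + (1/√2)i|010⟩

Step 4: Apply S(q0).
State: (1/√2)i|000⟩ + (1/√2)i|010⟩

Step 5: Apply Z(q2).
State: (1/√2)i|000⟩ + (1/√2)i|010⟩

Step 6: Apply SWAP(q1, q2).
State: (1/√2)i|000⟩ + (1/√2)i|001⟩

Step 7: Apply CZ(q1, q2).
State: (1/√2)i|000⟩ + (1/√2)i|001⟩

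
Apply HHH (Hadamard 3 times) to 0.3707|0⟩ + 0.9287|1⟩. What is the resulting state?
0.9188|0⟩ - 0.3946|1⟩

H² = I, so H^3 = H: a single Hadamard. With (a, b) = (0.3707, 0.9287), H gives ((a + b)/√2, (a − b)/√2) = (0.9188, -0.3946).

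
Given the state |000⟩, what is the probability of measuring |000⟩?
1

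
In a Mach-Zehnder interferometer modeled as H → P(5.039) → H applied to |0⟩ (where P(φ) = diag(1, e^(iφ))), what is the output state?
(0.6604 - 0.4736i)|0⟩ + (0.3396 + 0.4736i)|1⟩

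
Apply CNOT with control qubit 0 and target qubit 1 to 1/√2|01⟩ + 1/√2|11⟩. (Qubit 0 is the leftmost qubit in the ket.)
1/√2|01⟩ + 1/√2|10⟩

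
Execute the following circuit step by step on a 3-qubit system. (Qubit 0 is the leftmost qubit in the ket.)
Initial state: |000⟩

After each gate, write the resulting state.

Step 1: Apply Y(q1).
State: i|010⟩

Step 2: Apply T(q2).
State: i|010⟩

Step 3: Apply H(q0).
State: (1/√2)i|010⟩ + (1/√2)i|110⟩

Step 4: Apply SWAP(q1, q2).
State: (1/√2)i|001⟩ + (1/√2)i|101⟩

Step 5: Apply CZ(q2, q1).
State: (1/√2)i|001⟩ + (1/√2)i|101⟩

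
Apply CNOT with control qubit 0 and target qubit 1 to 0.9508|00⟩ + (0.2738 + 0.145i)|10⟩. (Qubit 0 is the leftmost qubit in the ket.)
0.9508|00⟩ + (0.2738 + 0.145i)|11⟩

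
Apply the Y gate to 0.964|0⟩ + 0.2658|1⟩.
-0.2658i|0⟩ + 0.964i|1⟩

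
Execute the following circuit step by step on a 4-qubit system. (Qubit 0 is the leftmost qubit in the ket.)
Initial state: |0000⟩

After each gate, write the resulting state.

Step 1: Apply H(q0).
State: 1/√2|0000⟩ + 1/√2|1000⟩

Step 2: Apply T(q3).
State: 1/√2|0000⟩ + 1/√2|1000⟩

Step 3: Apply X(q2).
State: 1/√2|0010⟩ + 1/√2|1010⟩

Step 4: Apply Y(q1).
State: (1/√2)i|0110⟩ + (1/√2)i|1110⟩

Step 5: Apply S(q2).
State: -1/√2|0110⟩ - 1/√2|1110⟩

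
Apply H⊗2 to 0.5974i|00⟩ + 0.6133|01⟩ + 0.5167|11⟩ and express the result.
(0.565 + 0.2987i)|00⟩ + (-0.565 + 0.2987i)|01⟩ + (0.0483 + 0.2987i)|10⟩ + (-0.0483 + 0.2987i)|11⟩

H⊗2 gives amp(|y⟩) = (1/2) Σ_x (−1)^(x·y) amp(|x⟩), where x·y is the number of positions in which both x and y have a 1.
|00⟩: (0.5974i + 0.6133 + 0.5167)/2 = (0.565 + 0.2987i)
|01⟩: (0.5974i - 0.6133 - 0.5167)/2 = (-0.565 + 0.2987i)
|10⟩: (0.5974i + 0.6133 - 0.5167)/2 = (0.0483 + 0.2987i)
|11⟩: (0.5974i - 0.6133 + 0.5167)/2 = (-0.0483 + 0.2987i)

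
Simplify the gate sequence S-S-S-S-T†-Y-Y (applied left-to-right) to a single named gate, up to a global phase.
T†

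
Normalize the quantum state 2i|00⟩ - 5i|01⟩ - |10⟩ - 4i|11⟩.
0.2949i|00⟩ - 0.7372i|01⟩ - 0.1474|10⟩ - 0.5898i|11⟩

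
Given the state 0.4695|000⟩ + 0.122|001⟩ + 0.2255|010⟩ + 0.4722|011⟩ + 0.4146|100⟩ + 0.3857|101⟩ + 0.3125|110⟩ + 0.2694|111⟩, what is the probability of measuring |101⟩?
0.1488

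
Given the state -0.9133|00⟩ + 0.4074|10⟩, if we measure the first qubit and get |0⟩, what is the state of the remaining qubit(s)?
-|0⟩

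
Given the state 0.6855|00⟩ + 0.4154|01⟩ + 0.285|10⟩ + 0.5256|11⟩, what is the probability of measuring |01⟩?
0.1726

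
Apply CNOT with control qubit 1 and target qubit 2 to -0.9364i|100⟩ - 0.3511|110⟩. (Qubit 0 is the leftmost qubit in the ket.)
-0.9364i|100⟩ - 0.3511|111⟩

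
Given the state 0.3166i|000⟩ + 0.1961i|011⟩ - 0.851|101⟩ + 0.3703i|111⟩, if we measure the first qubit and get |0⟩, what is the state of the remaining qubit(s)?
0.8501i|00⟩ + 0.5266i|11⟩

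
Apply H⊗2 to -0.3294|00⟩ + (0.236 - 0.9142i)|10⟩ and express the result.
(-0.0467 - 0.4571i)|00⟩ + (-0.0467 - 0.4571i)|01⟩ + (-0.2827 + 0.4571i)|10⟩ + (-0.2827 + 0.4571i)|11⟩

H⊗2 gives amp(|y⟩) = (1/2) Σ_x (−1)^(x·y) amp(|x⟩), where x·y is the number of positions in which both x and y have a 1.
|00⟩: (-0.3294 + (0.236 - 0.9142i))/2 = (-0.0467 - 0.4571i)
|01⟩: (-0.3294 + (0.236 - 0.9142i))/2 = (-0.0467 - 0.4571i)
|10⟩: (-0.3294 - (0.236 - 0.9142i))/2 = (-0.2827 + 0.4571i)
|11⟩: (-0.3294 - (0.236 - 0.9142i))/2 = (-0.2827 + 0.4571i)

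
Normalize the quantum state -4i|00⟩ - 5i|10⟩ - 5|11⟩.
-0.4924i|00⟩ - 0.6155i|10⟩ - 0.6155|11⟩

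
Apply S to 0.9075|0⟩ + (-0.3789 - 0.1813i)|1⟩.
0.9075|0⟩ + (0.1813 - 0.3789i)|1⟩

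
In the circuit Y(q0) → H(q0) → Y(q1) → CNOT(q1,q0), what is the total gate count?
4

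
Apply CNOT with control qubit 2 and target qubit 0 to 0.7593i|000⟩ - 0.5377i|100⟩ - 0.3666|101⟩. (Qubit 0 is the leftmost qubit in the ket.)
0.7593i|000⟩ - 0.3666|001⟩ - 0.5377i|100⟩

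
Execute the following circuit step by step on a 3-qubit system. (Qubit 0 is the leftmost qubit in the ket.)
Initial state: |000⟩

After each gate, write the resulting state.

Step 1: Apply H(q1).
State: 1/√2|000⟩ + 1/√2|010⟩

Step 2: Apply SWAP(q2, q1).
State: 1/√2|000⟩ + 1/√2|001⟩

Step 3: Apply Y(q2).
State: -(1/√2)i|000⟩ + (1/√2)i|001⟩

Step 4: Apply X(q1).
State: -(1/√2)i|010⟩ + (1/√2)i|011⟩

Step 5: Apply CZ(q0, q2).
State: -(1/√2)i|010⟩ + (1/√2)i|011⟩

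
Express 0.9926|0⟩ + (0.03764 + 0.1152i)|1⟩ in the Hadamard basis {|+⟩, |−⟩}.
(0.7285 + 0.08146i)|+⟩ + (0.6753 - 0.08146i)|−⟩

With |ψ⟩ = α|0⟩ + β|1⟩, the Hadamard-basis coefficients are ⟨+|ψ⟩ = (α + β)/√2 and ⟨−|ψ⟩ = (α − β)/√2.
Here α = 0.9926, β = (0.03764 + 0.1152i): (α + β)/√2 = (0.7285 + 0.08146i), (α − β)/√2 = (0.6753 - 0.08146i).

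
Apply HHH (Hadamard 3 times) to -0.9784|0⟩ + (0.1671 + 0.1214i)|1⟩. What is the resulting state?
(-0.5737 + 0.08584i)|0⟩ + (-0.81 - 0.08584i)|1⟩

H² = I, so H^3 = H: a single Hadamard. With (a, b) = (-0.9784, (0.1671 + 0.1214i)), H gives ((a + b)/√2, (a − b)/√2) = ((-0.5737 + 0.08584i), (-0.81 - 0.08584i)).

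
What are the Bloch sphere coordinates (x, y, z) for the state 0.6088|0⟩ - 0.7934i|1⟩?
(0, -0.966, -0.2588)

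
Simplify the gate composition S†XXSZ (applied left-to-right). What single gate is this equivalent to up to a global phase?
Z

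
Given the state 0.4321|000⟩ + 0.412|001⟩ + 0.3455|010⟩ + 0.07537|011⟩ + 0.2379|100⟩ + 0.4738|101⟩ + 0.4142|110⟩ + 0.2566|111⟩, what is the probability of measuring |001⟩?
0.1697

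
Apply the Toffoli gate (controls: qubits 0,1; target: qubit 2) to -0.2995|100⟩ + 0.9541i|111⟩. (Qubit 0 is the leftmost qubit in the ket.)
-0.2995|100⟩ + 0.9541i|110⟩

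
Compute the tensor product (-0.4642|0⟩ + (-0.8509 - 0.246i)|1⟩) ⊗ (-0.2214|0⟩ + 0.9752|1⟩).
0.1028|00⟩ - 0.4527|01⟩ + (0.1884 + 0.05446i)|10⟩ + (-0.8298 - 0.2399i)|11⟩

amp(|b₁b₂…⟩) = product of the factor amplitudes for bits b₁, b₂, …; only kets whose every factor amplitude is nonzero survive.
|00⟩: (-0.4642)(-0.2214) = 0.1028
|01⟩: (-0.4642)(0.9752) = -0.4527
|10⟩: (-0.8509 - 0.246i)(-0.2214) = (0.1884 + 0.05446i)
|11⟩: (-0.8509 - 0.246i)(0.9752) = (-0.8298 - 0.2399i)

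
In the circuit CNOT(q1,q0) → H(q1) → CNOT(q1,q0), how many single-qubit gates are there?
1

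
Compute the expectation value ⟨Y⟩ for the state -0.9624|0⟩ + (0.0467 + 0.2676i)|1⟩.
-0.5151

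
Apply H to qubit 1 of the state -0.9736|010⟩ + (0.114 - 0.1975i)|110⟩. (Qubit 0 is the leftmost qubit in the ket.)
-0.6884|000⟩ + 0.6884|010⟩ + (0.08061 - 0.1397i)|100⟩ + (-0.08061 + 0.1397i)|110⟩

H on qubit 1 mixes each pair of kets that differ only in qubit 1: amplitudes (a, b) of (|…0…⟩, |…1…⟩) become ((a + b)/√2, (a − b)/√2). Kets absent from the input have amplitude 0.
(|000⟩, |010⟩): (a, b) = (0, -0.9736) → (-0.6884, 0.6884)
(|100⟩, |110⟩): (a, b) = (0, (0.114 - 0.1975i)) → ((0.08061 - 0.1397i), (-0.08061 + 0.1397i))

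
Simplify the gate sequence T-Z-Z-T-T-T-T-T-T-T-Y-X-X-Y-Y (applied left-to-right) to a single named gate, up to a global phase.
Y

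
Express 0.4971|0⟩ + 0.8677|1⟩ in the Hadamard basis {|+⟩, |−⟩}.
0.9651|+⟩ - 0.2621|−⟩

With |ψ⟩ = α|0⟩ + β|1⟩, the Hadamard-basis coefficients are ⟨+|ψ⟩ = (α + β)/√2 and ⟨−|ψ⟩ = (α − β)/√2.
Here α = 0.4971, β = 0.8677: (α + β)/√2 = 0.9651, (α − β)/√2 = -0.2621.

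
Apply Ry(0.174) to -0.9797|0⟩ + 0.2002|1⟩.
-0.9934|0⟩ + 0.1143|1⟩

Ry(0.174) = [[cos(θ/2), −sin(θ/2)], [sin(θ/2), cos(θ/2)]]; θ = 0.174, cos(θ/2) ≈ 0.996218, sin(θ/2) ≈ 0.0868903.
With a = amp(|0⟩) = -0.9797 and b = amp(|1⟩) = 0.2002:
new amp(|0⟩) = (0.996218)·a + (-0.0868903)·b = -0.9934
new amp(|1⟩) = (0.0868903)·a + (0.996218)·b = 0.1143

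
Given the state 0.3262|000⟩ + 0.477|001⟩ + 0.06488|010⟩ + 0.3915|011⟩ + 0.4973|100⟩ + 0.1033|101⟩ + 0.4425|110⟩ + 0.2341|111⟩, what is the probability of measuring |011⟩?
0.1533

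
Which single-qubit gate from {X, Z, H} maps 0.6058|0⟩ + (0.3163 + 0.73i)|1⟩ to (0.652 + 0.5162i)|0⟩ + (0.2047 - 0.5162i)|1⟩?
H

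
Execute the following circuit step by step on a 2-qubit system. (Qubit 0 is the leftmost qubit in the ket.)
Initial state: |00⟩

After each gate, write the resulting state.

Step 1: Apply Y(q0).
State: i|10⟩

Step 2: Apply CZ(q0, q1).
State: i|10⟩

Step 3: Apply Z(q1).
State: i|10⟩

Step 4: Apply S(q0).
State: -|10⟩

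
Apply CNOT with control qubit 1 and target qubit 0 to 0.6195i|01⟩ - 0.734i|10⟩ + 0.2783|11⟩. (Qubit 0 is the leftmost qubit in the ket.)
0.2783|01⟩ - 0.734i|10⟩ + 0.6195i|11⟩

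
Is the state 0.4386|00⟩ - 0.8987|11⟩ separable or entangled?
Entangled

Writing the state as a|00⟩ + b|01⟩ + c|10⟩ + d|11⟩, it is a product state iff ad − bc = 0.
Here (a, b, c, d) = (0.4386, 0, 0, -0.8987): ad − bc = (0.4386)(-0.8987) − (0)(0) = -0.3942 ≠ 0, so the state is entangled.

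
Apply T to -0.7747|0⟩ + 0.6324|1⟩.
-0.7747|0⟩ + (0.4472 + 0.4472i)|1⟩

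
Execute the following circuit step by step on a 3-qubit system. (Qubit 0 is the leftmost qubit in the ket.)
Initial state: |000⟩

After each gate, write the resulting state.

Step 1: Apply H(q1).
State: 1/√2|000⟩ + 1/√2|010⟩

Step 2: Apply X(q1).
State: 1/√2|000⟩ + 1/√2|010⟩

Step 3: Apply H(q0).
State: 1/2|000⟩ + 1/2|010⟩ + 1/2|100⟩ + 1/2|110⟩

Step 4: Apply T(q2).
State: 1/2|000⟩ + 1/2|010⟩ + 1/2|100⟩ + 1/2|110⟩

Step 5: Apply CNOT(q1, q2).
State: 1/2|000⟩ + 1/2|011⟩ + 1/2|100⟩ + 1/2|111⟩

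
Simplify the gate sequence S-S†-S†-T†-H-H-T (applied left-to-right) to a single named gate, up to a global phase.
S†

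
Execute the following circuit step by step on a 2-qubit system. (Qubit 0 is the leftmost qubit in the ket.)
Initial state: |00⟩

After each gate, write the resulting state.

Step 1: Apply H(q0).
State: 1/√2|00⟩ + 1/√2|10⟩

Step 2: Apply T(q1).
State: 1/√2|00⟩ + 1/√2|10⟩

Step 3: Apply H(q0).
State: |00⟩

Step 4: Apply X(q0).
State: |10⟩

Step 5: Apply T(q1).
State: |10⟩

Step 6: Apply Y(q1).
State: i|11⟩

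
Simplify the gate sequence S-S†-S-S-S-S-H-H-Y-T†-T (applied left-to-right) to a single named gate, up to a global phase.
Y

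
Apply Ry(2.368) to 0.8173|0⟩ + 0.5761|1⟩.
-0.2252|0⟩ + 0.9742|1⟩

Ry(2.368) = [[cos(θ/2), −sin(θ/2)], [sin(θ/2), cos(θ/2)]]; θ = 2.368, cos(θ/2) ≈ 0.377223, sin(θ/2) ≈ 0.926122.
With a = amp(|0⟩) = 0.8173 and b = amp(|1⟩) = 0.5761:
new amp(|0⟩) = (0.377223)·a + (-0.926122)·b = -0.2252
new amp(|1⟩) = (0.926122)·a + (0.377223)·b = 0.9742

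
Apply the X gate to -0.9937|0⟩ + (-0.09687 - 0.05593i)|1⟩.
(-0.09687 - 0.05593i)|0⟩ - 0.9937|1⟩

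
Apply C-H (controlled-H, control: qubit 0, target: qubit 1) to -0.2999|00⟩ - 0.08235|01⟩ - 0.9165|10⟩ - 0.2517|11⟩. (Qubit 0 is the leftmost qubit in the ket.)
-0.2999|00⟩ - 0.08235|01⟩ - 0.826|10⟩ - 0.4701|11⟩

C-H leaves the control-|0⟩ kets |00⟩, |01⟩ unchanged and applies H to qubit 1 on the control-|1⟩ pair (|10⟩, |11⟩).
H = [[1/√2, 1/√2], [1/√2, -1/√2]].
With a = amp(|10⟩) = -0.9165 and b = amp(|11⟩) = -0.2517:
new amp(|10⟩) = (1/√2)·a + (1/√2)·b = -0.826
new amp(|11⟩) = (1/√2)·a + (-1/√2)·b = -0.4701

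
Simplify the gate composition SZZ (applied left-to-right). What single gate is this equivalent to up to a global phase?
S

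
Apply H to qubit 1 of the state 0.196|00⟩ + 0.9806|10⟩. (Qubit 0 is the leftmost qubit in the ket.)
0.1386|00⟩ + 0.1386|01⟩ + 0.6934|10⟩ + 0.6934|11⟩

H on qubit 1 mixes each pair of kets that differ only in qubit 1: amplitudes (a, b) of (|…0…⟩, |…1…⟩) become ((a + b)/√2, (a − b)/√2). Kets absent from the input have amplitude 0.
(|00⟩, |01⟩): (a, b) = (0.196, 0) → (0.1386, 0.1386)
(|10⟩, |11⟩): (a, b) = (0.9806, 0) → (0.6934, 0.6934)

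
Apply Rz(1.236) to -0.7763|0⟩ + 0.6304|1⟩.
(-0.6327 + 0.4498i)|0⟩ + (0.5138 + 0.3653i)|1⟩

Rz(1.236) = [[e^(−iθ/2), 0], [0, e^(iθ/2)]] with e^(±iθ/2) = cos(θ/2) ± i·sin(θ/2); θ = 1.236, cos(θ/2) ≈ 0.815039, sin(θ/2) ≈ 0.579406.
With a = amp(|0⟩) = -0.7763 and b = amp(|1⟩) = 0.6304:
new amp(|0⟩) = (0.815039 - 0.579406i)·a = (-0.6327 + 0.4498i)
new amp(|1⟩) = (0.815039 + 0.579406i)·b = (0.5138 + 0.3653i)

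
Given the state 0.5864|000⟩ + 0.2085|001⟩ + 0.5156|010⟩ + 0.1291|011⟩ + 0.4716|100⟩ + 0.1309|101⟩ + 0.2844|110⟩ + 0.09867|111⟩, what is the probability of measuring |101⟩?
0.01713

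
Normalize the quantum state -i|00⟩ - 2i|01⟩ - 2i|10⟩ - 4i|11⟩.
-0.2i|00⟩ - 0.4i|01⟩ - 0.4i|10⟩ - 0.8i|11⟩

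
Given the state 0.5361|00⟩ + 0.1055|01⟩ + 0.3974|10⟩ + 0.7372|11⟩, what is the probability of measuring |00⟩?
0.2874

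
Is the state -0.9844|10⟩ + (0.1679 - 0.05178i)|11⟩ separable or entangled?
Separable

Writing the state as a|00⟩ + b|01⟩ + c|10⟩ + d|11⟩, it is a product state iff ad − bc = 0.
Here (a, b, c, d) = (0, 0, -0.9844, (0.1679 - 0.05178i)): ad − bc = (0)(0.1679 - 0.05178i) − (0)(-0.9844) = 0, so the state is separable.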